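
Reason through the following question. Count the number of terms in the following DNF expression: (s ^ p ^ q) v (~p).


A DNF formula is a disjunction of terms (conjunctions).
Terms are separated by v.
Counting the disjuncts: 2 terms.

2


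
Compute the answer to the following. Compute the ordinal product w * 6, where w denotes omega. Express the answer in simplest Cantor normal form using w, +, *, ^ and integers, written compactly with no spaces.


Compute w * 6.
Ordinal * is associative and left-distributive over +, but NOT commutative; for finite n>1, n*w = w but w*n stays w*n.
w * 6 means 6 copies of w concatenated: w*6.
Result = w*6

w*6


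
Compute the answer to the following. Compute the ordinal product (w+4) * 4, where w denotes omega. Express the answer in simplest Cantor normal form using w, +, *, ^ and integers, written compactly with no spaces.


Compute (w+4) * 4.
Ordinal * is associative and left-distributive over +, but NOT commutative; for finite n>1, n*w = w but w*n stays w*n.
(w+4) * 4 = (w+4) repeated 4 times. Each intermediate +4 is absorbed by the following w; only the last survives: w*4+4.
Result = w*4+4

w*4+4


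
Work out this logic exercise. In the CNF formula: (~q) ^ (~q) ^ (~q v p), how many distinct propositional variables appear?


Identify each variable that appears in the formula.
Variables found: p, q
Count = 2

2


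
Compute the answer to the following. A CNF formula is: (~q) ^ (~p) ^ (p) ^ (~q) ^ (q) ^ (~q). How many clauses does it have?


A CNF formula is a conjunction of clauses.
Clauses are separated by ^.
Counting the conjuncts: 6 clauses.

6


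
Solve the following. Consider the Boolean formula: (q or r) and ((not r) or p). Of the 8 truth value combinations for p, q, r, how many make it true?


Evaluate all 8 assignments for p, q, r:
p=0, q=0, r=0: 0
p=0, q=0, r=1: 0
p=0, q=1, r=0: 1
p=0, q=1, r=1: 0
p=1, q=0, r=0: 0
p=1, q=0, r=1: 1
p=1, q=1, r=0: 1
p=1, q=1, r=1: 1
Satisfying count = 4

4


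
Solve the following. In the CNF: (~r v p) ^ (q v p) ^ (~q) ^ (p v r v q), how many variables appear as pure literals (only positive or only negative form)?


Check each variable for pure literal status:
p: pure positive
q: mixed (not pure)
r: mixed (not pure)
Pure literal count = 1

1


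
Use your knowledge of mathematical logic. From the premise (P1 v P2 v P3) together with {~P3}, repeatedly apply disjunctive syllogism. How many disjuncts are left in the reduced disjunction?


Original disjuncts (3): P1, P2, P3
Negated (eliminate): ~P3
Remaining disjuncts: P1, P2
Count = 3 - 1 = 2

2


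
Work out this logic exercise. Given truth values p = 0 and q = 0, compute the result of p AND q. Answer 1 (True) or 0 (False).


p = 0, q = 0
Operation: p AND q
Evaluate: 0 AND 0 = 0

0


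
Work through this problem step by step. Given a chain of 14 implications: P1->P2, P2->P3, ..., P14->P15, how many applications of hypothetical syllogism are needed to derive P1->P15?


With 14 implications in a chain connecting 15 propositions:
P1->P2, P2->P3, ..., P14->P15
Steps needed = (number of implications) - 1 = 14 - 1 = 13

13


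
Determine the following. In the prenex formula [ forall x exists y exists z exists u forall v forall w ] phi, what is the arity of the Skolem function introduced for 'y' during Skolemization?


Quantifier prefix: forall x exists y exists z exists u forall v forall w
'y' is existentially quantified at position 2.
Universal variables preceding it: x
Skolem function arity = 1

1


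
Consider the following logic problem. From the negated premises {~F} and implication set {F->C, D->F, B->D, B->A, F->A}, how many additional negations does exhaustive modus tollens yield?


Initial negated facts: {~F}
Apply modus tollens to closure:
  ~F and D->F  =>  ~D
  ~D and B->D  =>  ~B
Final negated: {~B, ~D, ~F}
New negations: {~B, ~D}
Count = 2

2


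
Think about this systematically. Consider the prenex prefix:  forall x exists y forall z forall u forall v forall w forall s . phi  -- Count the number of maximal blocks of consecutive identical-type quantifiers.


Quantifier-type sequence: A E A A A A A  (A=forall, E=exists)
Group into maximal same-type runs:
  Ax1 | Ex1 | Ax5
Number of blocks = 3

3


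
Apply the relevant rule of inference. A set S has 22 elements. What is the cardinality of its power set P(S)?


The power set of a set with n elements has 2^n elements.
|P(S)| = 2^22 = 4194304

4194304


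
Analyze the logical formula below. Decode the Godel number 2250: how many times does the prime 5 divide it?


Factorize 2250 by dividing by 5 repeatedly.
Division steps: 5 divides 2250 exactly 3 time(s).
Exponent of 5 = 3

3


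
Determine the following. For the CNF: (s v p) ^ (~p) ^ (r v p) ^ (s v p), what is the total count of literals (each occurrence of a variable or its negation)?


Counting literals in each clause:
Clause 1: 2 literal(s)
Clause 2: 1 literal(s)
Clause 3: 2 literal(s)
Clause 4: 2 literal(s)
Total = 7

7


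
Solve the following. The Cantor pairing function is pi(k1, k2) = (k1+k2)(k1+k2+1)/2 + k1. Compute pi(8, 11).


k1 + k2 = 19
(k1+k2)(k1+k2+1)/2 = 19 * 20 / 2 = 190
pi = 190 + 8 = 198

198


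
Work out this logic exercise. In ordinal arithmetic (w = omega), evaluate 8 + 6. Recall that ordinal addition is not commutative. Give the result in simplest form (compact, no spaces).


Compute 8 + 6.
Ordinal + is associative but NOT commutative; for finite n>0, n + w = w but w + n stays w+n.
Both operands finite; ordinal + agrees with natural +: 8 + 6 = 14.
Result = 14

14


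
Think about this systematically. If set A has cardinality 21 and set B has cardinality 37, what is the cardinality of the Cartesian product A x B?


The Cartesian product A x B contains all ordered pairs (a, b).
|A x B| = |A| * |B| = 21 * 37 = 777

777


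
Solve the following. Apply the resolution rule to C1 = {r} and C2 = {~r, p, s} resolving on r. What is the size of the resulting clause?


Remove r from C1 and ~r from C2.
C1 remainder: {}
C2 remainder: {p, s}
Union (resolvent): {p, s}
Resolvent has 2 literal(s).

2


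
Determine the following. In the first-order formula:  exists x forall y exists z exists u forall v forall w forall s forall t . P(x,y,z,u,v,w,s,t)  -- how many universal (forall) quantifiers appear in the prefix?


Quantifier prefix: exists x forall y exists z exists u forall v forall w forall s forall t
Mark each quantifier type:
  E U E E U U U U
Universal count = 5, Existential count = 3
Asked for universal (forall) quantifiers: 5

5


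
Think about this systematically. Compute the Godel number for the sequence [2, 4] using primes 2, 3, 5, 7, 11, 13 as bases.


Encode each element as an exponent of the corresponding prime:
  2^2 = 4
  3^4 = 81
Product = 4 * 81 = 324

324


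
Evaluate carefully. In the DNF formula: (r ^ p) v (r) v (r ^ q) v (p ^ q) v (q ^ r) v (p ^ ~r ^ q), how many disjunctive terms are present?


A DNF formula is a disjunction of terms (conjunctions).
Terms are separated by v.
Counting the disjuncts: 6 terms.

6


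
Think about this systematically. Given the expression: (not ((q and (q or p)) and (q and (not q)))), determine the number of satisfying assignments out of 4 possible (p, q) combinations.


Check all 4 assignments:
p=0, q=0: 1
p=0, q=1: 1
p=1, q=0: 1
p=1, q=1: 1
Count of True = 4

4


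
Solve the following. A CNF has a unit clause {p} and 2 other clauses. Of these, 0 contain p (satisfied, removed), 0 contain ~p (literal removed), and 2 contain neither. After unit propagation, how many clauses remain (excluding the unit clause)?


Satisfied (removed): 0
Shortened (remain): 0
Unchanged (remain): 2
Remaining = 0 + 2 = 2

2


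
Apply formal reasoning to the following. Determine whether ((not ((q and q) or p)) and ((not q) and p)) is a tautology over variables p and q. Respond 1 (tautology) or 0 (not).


Check all 4 assignments:
p=0, q=0: 0
p=0, q=1: 0
p=1, q=0: 0
p=1, q=1: 0
Satisfying count = 0/4.
Tautology iff count = 4: no.

0


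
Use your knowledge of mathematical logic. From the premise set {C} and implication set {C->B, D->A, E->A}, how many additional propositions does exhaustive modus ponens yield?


Initial facts: {C}
Apply modus ponens to closure:
  C and C->B  =>  B
Final known: {B, C}
New propositions: {B}
Count = 1

1


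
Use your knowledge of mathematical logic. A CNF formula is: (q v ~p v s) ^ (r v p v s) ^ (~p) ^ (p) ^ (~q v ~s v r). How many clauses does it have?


A CNF formula is a conjunction of clauses.
Clauses are separated by ^.
Counting the conjuncts: 5 clauses.

5


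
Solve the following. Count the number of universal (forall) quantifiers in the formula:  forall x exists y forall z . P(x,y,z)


Quantifier prefix: forall x exists y forall z
Mark each quantifier type:
  U E U
Universal count = 2, Existential count = 1
Asked for universal (forall) quantifiers: 2

2


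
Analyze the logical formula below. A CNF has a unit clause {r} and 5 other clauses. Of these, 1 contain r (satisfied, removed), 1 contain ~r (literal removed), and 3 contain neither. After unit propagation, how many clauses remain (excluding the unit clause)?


Satisfied (removed): 1
Shortened (remain): 1
Unchanged (remain): 3
Remaining = 1 + 3 = 4

4


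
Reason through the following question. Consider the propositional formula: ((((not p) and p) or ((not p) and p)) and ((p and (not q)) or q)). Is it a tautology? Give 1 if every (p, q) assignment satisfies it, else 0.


Check all 4 assignments:
p=0, q=0: 0
p=0, q=1: 0
p=1, q=0: 0
p=1, q=1: 0
Satisfying count = 0/4.
Tautology iff count = 4: no.

0


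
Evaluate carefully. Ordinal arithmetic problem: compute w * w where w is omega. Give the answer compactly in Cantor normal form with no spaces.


Compute w * w.
Ordinal * is associative and left-distributive over +, but NOT commutative; for finite n>1, n*w = w but w*n stays w*n.
w * w = w^2 by definition.
Result = w^2

w^2


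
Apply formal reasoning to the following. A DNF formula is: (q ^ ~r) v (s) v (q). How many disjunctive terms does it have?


A DNF formula is a disjunction of terms (conjunctions).
Terms are separated by v.
Counting the disjuncts: 3 terms.

3


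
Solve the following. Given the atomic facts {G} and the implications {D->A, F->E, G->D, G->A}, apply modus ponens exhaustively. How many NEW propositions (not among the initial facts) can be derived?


Initial facts: {G}
Apply modus ponens to closure:
  G and G->D  =>  D
  G and G->A  =>  A
Final known: {A, D, G}
New propositions: {A, D}
Count = 2

2


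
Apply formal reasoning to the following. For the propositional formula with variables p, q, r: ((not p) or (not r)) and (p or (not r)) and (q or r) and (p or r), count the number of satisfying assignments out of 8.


Evaluate all 8 assignments for p, q, r:
p=0, q=0, r=0: 0
p=0, q=0, r=1: 0
p=0, q=1, r=0: 0
p=0, q=1, r=1: 0
p=1, q=0, r=0: 0
p=1, q=0, r=1: 0
p=1, q=1, r=0: 1
p=1, q=1, r=1: 0
Satisfying count = 1

1


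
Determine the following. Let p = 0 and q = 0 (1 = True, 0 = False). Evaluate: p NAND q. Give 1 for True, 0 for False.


p = 0, q = 0
Operation: p NAND q
Evaluate: 0 NAND 0 = 1

1


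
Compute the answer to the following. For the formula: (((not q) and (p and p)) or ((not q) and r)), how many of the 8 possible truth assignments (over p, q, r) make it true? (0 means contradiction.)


Check all 8 assignments:
p=0, q=0, r=0: 0
p=0, q=0, r=1: 1
p=0, q=1, r=0: 0
p=0, q=1, r=1: 0
p=1, q=0, r=0: 1
p=1, q=0, r=1: 1
p=1, q=1, r=0: 0
p=1, q=1, r=1: 0
Count of True = 3

3


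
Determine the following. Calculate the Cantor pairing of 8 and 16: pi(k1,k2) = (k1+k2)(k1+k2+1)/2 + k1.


k1 + k2 = 24
(k1+k2)(k1+k2+1)/2 = 24 * 25 / 2 = 300
pi = 300 + 8 = 308

308


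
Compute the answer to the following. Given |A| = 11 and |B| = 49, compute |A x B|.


The Cartesian product A x B contains all ordered pairs (a, b).
|A x B| = |A| * |B| = 11 * 49 = 539

539


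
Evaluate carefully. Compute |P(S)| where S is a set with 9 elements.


The power set of a set with n elements has 2^n elements.
|P(S)| = 2^9 = 512

512


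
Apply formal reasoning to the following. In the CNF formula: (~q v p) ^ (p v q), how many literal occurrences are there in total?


Counting literals in each clause:
Clause 1: 2 literal(s)
Clause 2: 2 literal(s)
Total = 4

4


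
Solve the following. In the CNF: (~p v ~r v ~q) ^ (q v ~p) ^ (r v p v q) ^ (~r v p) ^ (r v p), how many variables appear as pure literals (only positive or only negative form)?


Check each variable for pure literal status:
p: mixed (not pure)
q: mixed (not pure)
r: mixed (not pure)
Pure literal count = 0

0


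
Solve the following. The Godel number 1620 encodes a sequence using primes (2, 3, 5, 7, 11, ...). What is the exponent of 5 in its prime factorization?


Factorize 1620 by dividing by 5 repeatedly.
Division steps: 5 divides 1620 exactly 1 time(s).
Exponent of 5 = 1

1


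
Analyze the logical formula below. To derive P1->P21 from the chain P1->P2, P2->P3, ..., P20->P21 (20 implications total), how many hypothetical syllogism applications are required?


With 20 implications in a chain connecting 21 propositions:
P1->P2, P2->P3, ..., P20->P21
Steps needed = (number of implications) - 1 = 20 - 1 = 19

19


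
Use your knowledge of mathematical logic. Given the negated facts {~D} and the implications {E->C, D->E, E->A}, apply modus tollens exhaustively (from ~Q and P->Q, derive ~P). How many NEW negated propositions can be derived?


Initial negated facts: {~D}
Apply modus tollens to closure:
  (no implication fires)
Final negated: {~D}
New negations: {(none)}
Count = 0

0


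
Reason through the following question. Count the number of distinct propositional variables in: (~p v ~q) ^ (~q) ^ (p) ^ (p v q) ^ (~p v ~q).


Identify each variable that appears in the formula.
Variables found: p, q
Count = 2

2


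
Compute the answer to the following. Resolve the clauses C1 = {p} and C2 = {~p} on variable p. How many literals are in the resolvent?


Remove p from C1 and ~p from C2.
C1 remainder: {}
C2 remainder: {}
Union (resolvent): {} (empty clause)
Resolvent has 0 literal(s).

0


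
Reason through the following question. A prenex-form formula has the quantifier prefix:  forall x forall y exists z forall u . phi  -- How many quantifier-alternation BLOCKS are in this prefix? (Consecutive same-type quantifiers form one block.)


Quantifier-type sequence: A A E A  (A=forall, E=exists)
Group into maximal same-type runs:
  Ax2 | Ex1 | Ax1
Number of blocks = 3

3


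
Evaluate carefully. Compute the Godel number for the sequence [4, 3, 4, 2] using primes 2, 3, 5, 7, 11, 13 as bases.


Encode each element as an exponent of the corresponding prime:
  2^4 = 16
  3^3 = 27
  5^4 = 625
  7^2 = 49
Product = 16 * 27 * 625 * 49 = 13230000

13230000


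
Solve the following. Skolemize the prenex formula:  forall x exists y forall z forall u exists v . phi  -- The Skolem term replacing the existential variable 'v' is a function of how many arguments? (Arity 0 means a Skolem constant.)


Quantifier prefix: forall x exists y forall z forall u exists v
'v' is existentially quantified at position 5.
Universal variables preceding it: x, z, u
Skolem function arity = 3

3


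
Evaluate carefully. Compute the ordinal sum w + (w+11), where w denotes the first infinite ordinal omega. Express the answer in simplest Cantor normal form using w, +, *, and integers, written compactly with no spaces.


Compute w + (w+11).
Ordinal + is associative but NOT commutative; for finite n>0, n + w = w but w + n stays w+n.
w + (w+11) = (w+w) + 11 = w*2+11.
Result = w*2+11

w*2+11


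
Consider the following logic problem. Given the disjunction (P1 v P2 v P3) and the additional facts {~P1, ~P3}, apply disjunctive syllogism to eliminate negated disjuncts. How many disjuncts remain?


Original disjuncts (3): P1, P2, P3
Negated (eliminate): ~P1, ~P3
Remaining disjuncts: P2
Count = 3 - 2 = 1

1


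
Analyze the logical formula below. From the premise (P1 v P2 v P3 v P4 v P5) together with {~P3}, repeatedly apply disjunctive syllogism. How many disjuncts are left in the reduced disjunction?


Original disjuncts (5): P1, P2, P3, P4, P5
Negated (eliminate): ~P3
Remaining disjuncts: P1, P2, P4, P5
Count = 5 - 1 = 4

4


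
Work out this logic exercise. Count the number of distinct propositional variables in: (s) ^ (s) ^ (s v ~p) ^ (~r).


Identify each variable that appears in the formula.
Variables found: p, r, s
Count = 3

3


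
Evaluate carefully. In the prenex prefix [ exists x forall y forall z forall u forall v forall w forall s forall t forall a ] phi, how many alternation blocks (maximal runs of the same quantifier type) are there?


Quantifier-type sequence: E A A A A A A A A  (A=forall, E=exists)
Group into maximal same-type runs:
  Ex1 | Ax8
Number of blocks = 2

2


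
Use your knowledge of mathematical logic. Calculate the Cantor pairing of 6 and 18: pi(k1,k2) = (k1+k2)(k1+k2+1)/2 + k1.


k1 + k2 = 24
(k1+k2)(k1+k2+1)/2 = 24 * 25 / 2 = 300
pi = 300 + 6 = 306

306


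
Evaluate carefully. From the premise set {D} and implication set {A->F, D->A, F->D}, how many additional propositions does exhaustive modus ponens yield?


Initial facts: {D}
Apply modus ponens to closure:
  D and D->A  =>  A
  A and A->F  =>  F
Final known: {A, D, F}
New propositions: {A, F}
Count = 2

2


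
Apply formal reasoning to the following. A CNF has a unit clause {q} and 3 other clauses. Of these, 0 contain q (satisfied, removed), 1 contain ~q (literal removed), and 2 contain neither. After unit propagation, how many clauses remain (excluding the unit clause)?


Satisfied (removed): 0
Shortened (remain): 1
Unchanged (remain): 2
Remaining = 1 + 2 = 3

3


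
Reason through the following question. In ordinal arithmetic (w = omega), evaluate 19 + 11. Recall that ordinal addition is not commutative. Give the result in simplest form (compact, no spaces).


Compute 19 + 11.
Ordinal + is associative but NOT commutative; for finite n>0, n + w = w but w + n stays w+n.
Both operands finite; ordinal + agrees with natural +: 19 + 11 = 30.
Result = 30

30


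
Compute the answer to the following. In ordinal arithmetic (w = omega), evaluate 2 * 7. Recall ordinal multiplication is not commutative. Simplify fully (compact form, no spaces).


Compute 2 * 7.
Ordinal * is associative and left-distributive over +, but NOT commutative; for finite n>1, n*w = w but w*n stays w*n.
Both finite; ordinal * agrees with natural *: 2 * 7 = 14.
Result = 14

14


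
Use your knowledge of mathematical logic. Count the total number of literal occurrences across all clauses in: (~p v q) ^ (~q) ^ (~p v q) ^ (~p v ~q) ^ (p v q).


Counting literals in each clause:
Clause 1: 2 literal(s)
Clause 2: 1 literal(s)
Clause 3: 2 literal(s)
Clause 4: 2 literal(s)
Clause 5: 2 literal(s)
Total = 9

9


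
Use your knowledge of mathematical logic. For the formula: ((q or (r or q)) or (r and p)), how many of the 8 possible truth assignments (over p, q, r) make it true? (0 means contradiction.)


Check all 8 assignments:
p=0, q=0, r=0: 0
p=0, q=0, r=1: 1
p=0, q=1, r=0: 1
p=0, q=1, r=1: 1
p=1, q=0, r=0: 0
p=1, q=0, r=1: 1
p=1, q=1, r=0: 1
p=1, q=1, r=1: 1
Count of True = 6

6


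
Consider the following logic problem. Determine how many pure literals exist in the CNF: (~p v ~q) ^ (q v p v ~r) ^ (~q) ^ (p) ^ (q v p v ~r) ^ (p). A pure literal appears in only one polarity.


Check each variable for pure literal status:
p: mixed (not pure)
q: mixed (not pure)
r: pure negative
Pure literal count = 1

1


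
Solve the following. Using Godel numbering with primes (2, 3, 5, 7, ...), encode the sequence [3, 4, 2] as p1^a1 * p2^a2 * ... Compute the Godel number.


Encode each element as an exponent of the corresponding prime:
  2^3 = 8
  3^4 = 81
  5^2 = 25
Product = 8 * 81 * 25 = 16200

16200


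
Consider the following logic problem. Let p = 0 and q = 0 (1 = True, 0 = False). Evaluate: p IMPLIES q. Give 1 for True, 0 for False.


p = 0, q = 0
Operation: p IMPLIES q
Evaluate: 0 IMPLIES 0 = 1

1


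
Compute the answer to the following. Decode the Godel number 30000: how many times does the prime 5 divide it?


Factorize 30000 by dividing by 5 repeatedly.
Division steps: 5 divides 30000 exactly 4 time(s).
Exponent of 5 = 4

4


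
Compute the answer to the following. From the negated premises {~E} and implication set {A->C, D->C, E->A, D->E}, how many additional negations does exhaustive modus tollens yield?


Initial negated facts: {~E}
Apply modus tollens to closure:
  ~E and D->E  =>  ~D
Final negated: {~D, ~E}
New negations: {~D}
Count = 1

1


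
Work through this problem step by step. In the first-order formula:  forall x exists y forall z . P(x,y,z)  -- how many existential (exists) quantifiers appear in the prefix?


Quantifier prefix: forall x exists y forall z
Mark each quantifier type:
  U E U
Universal count = 2, Existential count = 1
Asked for existential (exists) quantifiers: 1

1


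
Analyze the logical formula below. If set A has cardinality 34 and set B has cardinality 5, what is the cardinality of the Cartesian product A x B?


The Cartesian product A x B contains all ordered pairs (a, b).
|A x B| = |A| * |B| = 34 * 5 = 170

170


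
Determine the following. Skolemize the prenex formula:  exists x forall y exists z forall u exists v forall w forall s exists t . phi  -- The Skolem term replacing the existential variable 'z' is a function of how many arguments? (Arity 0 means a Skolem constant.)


Quantifier prefix: exists x forall y exists z forall u exists v forall w forall s exists t
'z' is existentially quantified at position 3.
Universal variables preceding it: y
Skolem function arity = 1

1


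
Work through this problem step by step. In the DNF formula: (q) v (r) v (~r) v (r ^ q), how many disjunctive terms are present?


A DNF formula is a disjunction of terms (conjunctions).
Terms are separated by v.
Counting the disjuncts: 4 terms.

4


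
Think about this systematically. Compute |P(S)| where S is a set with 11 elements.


The power set of a set with n elements has 2^n elements.
|P(S)| = 2^11 = 2048

2048


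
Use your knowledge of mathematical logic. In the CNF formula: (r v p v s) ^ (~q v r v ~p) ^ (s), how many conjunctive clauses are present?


A CNF formula is a conjunction of clauses.
Clauses are separated by ^.
Counting the conjuncts: 3 clauses.

3


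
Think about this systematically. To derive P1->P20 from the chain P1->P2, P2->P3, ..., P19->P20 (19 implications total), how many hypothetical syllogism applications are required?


With 19 implications in a chain connecting 20 propositions:
P1->P2, P2->P3, ..., P19->P20
Steps needed = (number of implications) - 1 = 19 - 1 = 18

18


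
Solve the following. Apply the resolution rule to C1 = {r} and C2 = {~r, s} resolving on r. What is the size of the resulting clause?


Remove r from C1 and ~r from C2.
C1 remainder: {}
C2 remainder: {s}
Union (resolvent): {s}
Resolvent has 1 literal(s).

1


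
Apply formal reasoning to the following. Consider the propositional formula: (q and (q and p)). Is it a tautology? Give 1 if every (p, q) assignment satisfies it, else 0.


Check all 4 assignments:
p=0, q=0: 0
p=0, q=1: 0
p=1, q=0: 0
p=1, q=1: 1
Satisfying count = 1/4.
Tautology iff count = 4: no.

0


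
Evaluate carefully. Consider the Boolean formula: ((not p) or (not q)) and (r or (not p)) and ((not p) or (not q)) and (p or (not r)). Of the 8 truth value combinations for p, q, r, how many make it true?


Evaluate all 8 assignments for p, q, r:
p=0, q=0, r=0: 1
p=0, q=0, r=1: 0
p=0, q=1, r=0: 1
p=0, q=1, r=1: 0
p=1, q=0, r=0: 0
p=1, q=0, r=1: 1
p=1, q=1, r=0: 0
p=1, q=1, r=1: 0
Satisfying count = 3

3


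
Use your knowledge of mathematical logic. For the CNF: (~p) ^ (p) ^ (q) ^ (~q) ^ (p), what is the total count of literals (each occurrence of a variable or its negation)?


Counting literals in each clause:
Clause 1: 1 literal(s)
Clause 2: 1 literal(s)
Clause 3: 1 literal(s)
Clause 4: 1 literal(s)
Clause 5: 1 literal(s)
Total = 5

5


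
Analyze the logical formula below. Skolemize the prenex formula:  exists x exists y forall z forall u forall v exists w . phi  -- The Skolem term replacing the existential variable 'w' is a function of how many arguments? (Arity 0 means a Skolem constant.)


Quantifier prefix: exists x exists y forall z forall u forall v exists w
'w' is existentially quantified at position 6.
Universal variables preceding it: z, u, v
Skolem function arity = 3

3


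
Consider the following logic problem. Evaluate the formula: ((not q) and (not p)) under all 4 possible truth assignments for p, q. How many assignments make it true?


Check all 4 assignments:
p=0, q=0: 1
p=0, q=1: 0
p=1, q=0: 0
p=1, q=1: 0
Count of True = 1

1


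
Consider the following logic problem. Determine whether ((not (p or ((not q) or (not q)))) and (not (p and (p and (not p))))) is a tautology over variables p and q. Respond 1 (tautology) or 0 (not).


Check all 4 assignments:
p=0, q=0: 0
p=0, q=1: 1
p=1, q=0: 0
p=1, q=1: 0
Satisfying count = 1/4.
Tautology iff count = 4: no.

0


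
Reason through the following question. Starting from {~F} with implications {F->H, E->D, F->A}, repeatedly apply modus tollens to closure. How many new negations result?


Initial negated facts: {~F}
Apply modus tollens to closure:
  (no implication fires)
Final negated: {~F}
New negations: {(none)}
Count = 0

0


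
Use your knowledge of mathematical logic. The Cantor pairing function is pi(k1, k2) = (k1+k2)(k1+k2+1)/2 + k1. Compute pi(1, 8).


k1 + k2 = 9
(k1+k2)(k1+k2+1)/2 = 9 * 10 / 2 = 45
pi = 45 + 1 = 46

46


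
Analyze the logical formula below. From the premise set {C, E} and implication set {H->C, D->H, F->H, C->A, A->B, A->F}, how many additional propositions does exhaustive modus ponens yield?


Initial facts: {C, E}
Apply modus ponens to closure:
  C and C->A  =>  A
  A and A->B  =>  B
  A and A->F  =>  F
  F and F->H  =>  H
Final known: {A, B, C, E, F, H}
New propositions: {A, B, F, H}
Count = 4

4


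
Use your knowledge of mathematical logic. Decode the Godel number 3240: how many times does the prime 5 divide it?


Factorize 3240 by dividing by 5 repeatedly.
Division steps: 5 divides 3240 exactly 1 time(s).
Exponent of 5 = 1

1


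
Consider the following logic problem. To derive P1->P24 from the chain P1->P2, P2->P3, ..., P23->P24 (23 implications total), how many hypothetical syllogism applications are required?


With 23 implications in a chain connecting 24 propositions:
P1->P2, P2->P3, ..., P23->P24
Steps needed = (number of implications) - 1 = 23 - 1 = 22

22


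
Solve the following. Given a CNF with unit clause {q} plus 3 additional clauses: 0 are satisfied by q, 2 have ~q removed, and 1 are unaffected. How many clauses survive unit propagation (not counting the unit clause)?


Satisfied (removed): 0
Shortened (remain): 2
Unchanged (remain): 1
Remaining = 2 + 1 = 3

3


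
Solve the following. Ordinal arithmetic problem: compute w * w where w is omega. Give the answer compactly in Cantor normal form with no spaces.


Compute w * w.
Ordinal * is associative and left-distributive over +, but NOT commutative; for finite n>1, n*w = w but w*n stays w*n.
w * w = w^2 by definition.
Result = w^2

w^2


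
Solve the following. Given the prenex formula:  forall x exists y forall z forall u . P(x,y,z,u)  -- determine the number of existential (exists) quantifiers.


Quantifier prefix: forall x exists y forall z forall u
Mark each quantifier type:
  U E U U
Universal count = 3, Existential count = 1
Asked for existential (exists) quantifiers: 1

1


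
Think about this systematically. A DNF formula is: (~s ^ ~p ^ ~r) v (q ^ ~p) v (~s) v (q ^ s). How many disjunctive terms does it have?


A DNF formula is a disjunction of terms (conjunctions).
Terms are separated by v.
Counting the disjuncts: 4 terms.

4


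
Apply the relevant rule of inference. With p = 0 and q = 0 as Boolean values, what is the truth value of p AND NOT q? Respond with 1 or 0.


p = 0, q = 0
Operation: p AND NOT q
Evaluate: 0 AND NOT 0 = 0

0


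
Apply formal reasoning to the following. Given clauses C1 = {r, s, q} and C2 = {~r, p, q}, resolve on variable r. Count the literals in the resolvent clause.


Remove r from C1 and ~r from C2.
C1 remainder: {s, q}
C2 remainder: {p, q}
Union (resolvent): {p, q, s}
Resolvent has 3 literal(s).

3


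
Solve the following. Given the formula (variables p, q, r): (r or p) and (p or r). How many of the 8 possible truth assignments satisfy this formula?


Evaluate all 8 assignments for p, q, r:
p=0, q=0, r=0: 0
p=0, q=0, r=1: 1
p=0, q=1, r=0: 0
p=0, q=1, r=1: 1
p=1, q=0, r=0: 1
p=1, q=0, r=1: 1
p=1, q=1, r=0: 1
p=1, q=1, r=1: 1
Satisfying count = 6

6


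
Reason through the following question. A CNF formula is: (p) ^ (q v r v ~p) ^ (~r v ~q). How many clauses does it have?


A CNF formula is a conjunction of clauses.
Clauses are separated by ^.
Counting the conjuncts: 3 clauses.

3


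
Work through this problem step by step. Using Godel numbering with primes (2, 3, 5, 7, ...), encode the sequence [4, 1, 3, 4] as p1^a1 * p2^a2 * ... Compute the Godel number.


Encode each element as an exponent of the corresponding prime:
  2^4 = 16
  3^1 = 3
  5^3 = 125
  7^4 = 2401
Product = 16 * 3 * 125 * 2401 = 14406000

14406000


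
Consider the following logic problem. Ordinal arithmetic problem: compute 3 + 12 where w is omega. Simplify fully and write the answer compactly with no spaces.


Compute 3 + 12.
Ordinal + is associative but NOT commutative; for finite n>0, n + w = w but w + n stays w+n.
Both operands finite; ordinal + agrees with natural +: 3 + 12 = 15.
Result = 15

15


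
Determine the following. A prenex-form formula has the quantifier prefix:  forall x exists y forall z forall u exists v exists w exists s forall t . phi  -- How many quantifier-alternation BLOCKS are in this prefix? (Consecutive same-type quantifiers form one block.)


Quantifier-type sequence: A E A A E E E A  (A=forall, E=exists)
Group into maximal same-type runs:
  Ax1 | Ex1 | Ax2 | Ex3 | Ax1
Number of blocks = 5

5


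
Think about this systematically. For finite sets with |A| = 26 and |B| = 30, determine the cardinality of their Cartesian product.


The Cartesian product A x B contains all ordered pairs (a, b).
|A x B| = |A| * |B| = 26 * 30 = 780

780


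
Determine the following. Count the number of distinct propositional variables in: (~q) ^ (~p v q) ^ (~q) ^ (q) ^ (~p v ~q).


Identify each variable that appears in the formula.
Variables found: p, q
Count = 2

2


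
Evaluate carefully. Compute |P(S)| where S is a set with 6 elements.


The power set of a set with n elements has 2^n elements.
|P(S)| = 2^6 = 64

64


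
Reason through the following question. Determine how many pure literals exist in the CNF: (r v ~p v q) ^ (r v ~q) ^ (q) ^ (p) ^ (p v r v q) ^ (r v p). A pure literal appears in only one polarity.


Check each variable for pure literal status:
p: mixed (not pure)
q: mixed (not pure)
r: pure positive
Pure literal count = 1

1


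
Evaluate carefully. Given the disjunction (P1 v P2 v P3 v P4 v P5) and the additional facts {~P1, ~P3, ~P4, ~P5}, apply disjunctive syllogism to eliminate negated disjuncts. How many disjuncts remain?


Original disjuncts (5): P1, P2, P3, P4, P5
Negated (eliminate): ~P1, ~P3, ~P4, ~P5
Remaining disjuncts: P2
Count = 5 - 4 = 1

1


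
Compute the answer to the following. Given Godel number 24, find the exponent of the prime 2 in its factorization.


Factorize 24 by dividing by 2 repeatedly.
Division steps: 2 divides 24 exactly 3 time(s).
Exponent of 2 = 3

3


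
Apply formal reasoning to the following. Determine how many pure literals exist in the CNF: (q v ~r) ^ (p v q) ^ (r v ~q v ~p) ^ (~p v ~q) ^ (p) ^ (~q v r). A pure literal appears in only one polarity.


Check each variable for pure literal status:
p: mixed (not pure)
q: mixed (not pure)
r: mixed (not pure)
Pure literal count = 0

0


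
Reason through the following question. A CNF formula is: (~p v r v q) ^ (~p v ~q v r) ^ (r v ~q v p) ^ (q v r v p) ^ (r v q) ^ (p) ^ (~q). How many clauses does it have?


A CNF formula is a conjunction of clauses.
Clauses are separated by ^.
Counting the conjuncts: 7 clauses.

7


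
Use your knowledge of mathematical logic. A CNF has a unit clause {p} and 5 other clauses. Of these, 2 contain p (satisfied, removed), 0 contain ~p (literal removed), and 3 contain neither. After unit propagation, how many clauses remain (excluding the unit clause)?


Satisfied (removed): 2
Shortened (remain): 0
Unchanged (remain): 3
Remaining = 0 + 3 = 3

3


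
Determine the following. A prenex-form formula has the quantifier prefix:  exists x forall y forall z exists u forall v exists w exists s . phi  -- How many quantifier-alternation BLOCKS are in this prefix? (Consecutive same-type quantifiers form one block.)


Quantifier-type sequence: E A A E A E E  (A=forall, E=exists)
Group into maximal same-type runs:
  Ex1 | Ax2 | Ex1 | Ax1 | Ex2
Number of blocks = 5

5


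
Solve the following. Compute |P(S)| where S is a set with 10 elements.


The power set of a set with n elements has 2^n elements.
|P(S)| = 2^10 = 1024

1024


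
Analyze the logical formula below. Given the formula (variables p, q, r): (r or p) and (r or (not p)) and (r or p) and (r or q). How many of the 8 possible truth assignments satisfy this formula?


Evaluate all 8 assignments for p, q, r:
p=0, q=0, r=0: 0
p=0, q=0, r=1: 1
p=0, q=1, r=0: 0
p=0, q=1, r=1: 1
p=1, q=0, r=0: 0
p=1, q=0, r=1: 1
p=1, q=1, r=0: 0
p=1, q=1, r=1: 1
Satisfying count = 4

4


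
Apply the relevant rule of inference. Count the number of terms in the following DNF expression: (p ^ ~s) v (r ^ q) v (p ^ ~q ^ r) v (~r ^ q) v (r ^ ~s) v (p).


A DNF formula is a disjunction of terms (conjunctions).
Terms are separated by v.
Counting the disjuncts: 6 terms.

6


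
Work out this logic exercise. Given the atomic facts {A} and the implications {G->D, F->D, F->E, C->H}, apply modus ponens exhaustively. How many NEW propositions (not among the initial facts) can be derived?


Initial facts: {A}
Apply modus ponens to closure:
  (no implication fires)
Final known: {A}
New propositions: {(none)}
Count = 0

0


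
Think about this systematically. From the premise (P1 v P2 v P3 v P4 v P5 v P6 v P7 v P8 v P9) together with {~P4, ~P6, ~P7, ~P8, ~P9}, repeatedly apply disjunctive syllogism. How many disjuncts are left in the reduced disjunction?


Original disjuncts (9): P1, P2, P3, P4, P5, P6, P7, P8, P9
Negated (eliminate): ~P4, ~P6, ~P7, ~P8, ~P9
Remaining disjuncts: P1, P2, P3, P5
Count = 9 - 5 = 4

4


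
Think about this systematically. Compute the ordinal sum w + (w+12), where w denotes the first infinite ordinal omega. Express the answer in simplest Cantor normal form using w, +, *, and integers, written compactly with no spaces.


Compute w + (w+12).
Ordinal + is associative but NOT commutative; for finite n>0, n + w = w but w + n stays w+n.
w + (w+12) = (w+w) + 12 = w*2+12.
Result = w*2+12

w*2+12


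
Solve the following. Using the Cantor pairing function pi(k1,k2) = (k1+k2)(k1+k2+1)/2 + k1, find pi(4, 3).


k1 + k2 = 7
(k1+k2)(k1+k2+1)/2 = 7 * 8 / 2 = 28
pi = 28 + 4 = 32

32


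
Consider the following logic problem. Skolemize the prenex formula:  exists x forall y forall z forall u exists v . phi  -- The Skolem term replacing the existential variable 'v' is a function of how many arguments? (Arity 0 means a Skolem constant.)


Quantifier prefix: exists x forall y forall z forall u exists v
'v' is existentially quantified at position 5.
Universal variables preceding it: y, z, u
Skolem function arity = 3

3


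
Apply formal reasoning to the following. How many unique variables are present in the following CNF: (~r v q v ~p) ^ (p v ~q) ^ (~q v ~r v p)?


Identify each variable that appears in the formula.
Variables found: p, q, r
Count = 3

3


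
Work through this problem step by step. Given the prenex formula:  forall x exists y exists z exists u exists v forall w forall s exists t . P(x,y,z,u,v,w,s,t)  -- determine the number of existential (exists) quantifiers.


Quantifier prefix: forall x exists y exists z exists u exists v forall w forall s exists t
Mark each quantifier type:
  U E E E E U U E
Universal count = 3, Existential count = 5
Asked for existential (exists) quantifiers: 5

5


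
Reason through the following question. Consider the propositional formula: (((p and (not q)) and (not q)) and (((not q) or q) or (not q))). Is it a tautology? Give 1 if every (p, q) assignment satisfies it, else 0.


Check all 4 assignments:
p=0, q=0: 0
p=0, q=1: 0
p=1, q=0: 1
p=1, q=1: 0
Satisfying count = 1/4.
Tautology iff count = 4: no.

0


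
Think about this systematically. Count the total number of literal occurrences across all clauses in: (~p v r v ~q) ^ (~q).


Counting literals in each clause:
Clause 1: 3 literal(s)
Clause 2: 1 literal(s)
Total = 4

4


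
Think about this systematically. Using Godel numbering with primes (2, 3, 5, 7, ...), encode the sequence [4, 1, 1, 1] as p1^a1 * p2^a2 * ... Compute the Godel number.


Encode each element as an exponent of the corresponding prime:
  2^4 = 16
  3^1 = 3
  5^1 = 5
  7^1 = 7
Product = 16 * 3 * 5 * 7 = 1680

1680


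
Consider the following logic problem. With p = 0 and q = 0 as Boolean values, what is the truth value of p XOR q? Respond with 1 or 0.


p = 0, q = 0
Operation: p XOR q
Evaluate: 0 XOR 0 = 0

0


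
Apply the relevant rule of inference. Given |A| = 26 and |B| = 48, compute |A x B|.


The Cartesian product A x B contains all ordered pairs (a, b).
|A x B| = |A| * |B| = 26 * 48 = 1248

1248


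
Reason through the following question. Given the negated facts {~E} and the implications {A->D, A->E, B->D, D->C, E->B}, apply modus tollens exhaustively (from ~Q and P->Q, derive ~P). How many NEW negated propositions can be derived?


Initial negated facts: {~E}
Apply modus tollens to closure:
  ~E and A->E  =>  ~A
Final negated: {~A, ~E}
New negations: {~A}
Count = 1

1


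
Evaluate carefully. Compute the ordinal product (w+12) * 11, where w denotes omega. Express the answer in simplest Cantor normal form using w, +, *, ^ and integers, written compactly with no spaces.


Compute (w+12) * 11.
Ordinal * is associative and left-distributive over +, but NOT commutative; for finite n>1, n*w = w but w*n stays w*n.
(w+12) * 11 = (w+12) repeated 11 times. Each intermediate +12 is absorbed by the following w; only the last survives: w*11+12.
Result = w*11+12

w*11+12


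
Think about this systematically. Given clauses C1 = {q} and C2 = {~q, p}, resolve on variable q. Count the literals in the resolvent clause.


Remove q from C1 and ~q from C2.
C1 remainder: {}
C2 remainder: {p}
Union (resolvent): {p}
Resolvent has 1 literal(s).

1


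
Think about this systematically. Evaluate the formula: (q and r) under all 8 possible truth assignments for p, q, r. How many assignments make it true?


Check all 8 assignments:
p=0, q=0, r=0: 0
p=0, q=0, r=1: 0
p=0, q=1, r=0: 0
p=0, q=1, r=1: 1
p=1, q=0, r=0: 0
p=1, q=0, r=1: 0
p=1, q=1, r=0: 0
p=1, q=1, r=1: 1
Count of True = 2

2


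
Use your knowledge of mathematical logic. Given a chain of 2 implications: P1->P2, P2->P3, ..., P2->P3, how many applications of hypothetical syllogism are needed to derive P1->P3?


With 2 implications in a chain connecting 3 propositions:
P1->P2, P2->P3, ..., P2->P3
Steps needed = (number of implications) - 1 = 2 - 1 = 1

1
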